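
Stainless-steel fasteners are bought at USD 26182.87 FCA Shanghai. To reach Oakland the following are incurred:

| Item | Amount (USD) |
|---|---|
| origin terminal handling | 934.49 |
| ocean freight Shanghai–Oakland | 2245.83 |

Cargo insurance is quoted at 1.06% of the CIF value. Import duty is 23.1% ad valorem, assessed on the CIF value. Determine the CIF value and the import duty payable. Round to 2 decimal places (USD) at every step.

Let C be the CIF value. C = FCA price + pre-shipment costs + freight + 1.06% × C
C − 1.06% × C = 26182.87 + 934.49 + 2245.83
0.9894 × C = 29363.19
C = 29363.19 / 0.9894 = 29677.77
Insurance premium = 1.06% × 29677.77 = 314.58
Import duty = 29677.77 × 23.1% = 6855.56

CIF value: USD 29677.77; import duty: USD 6855.56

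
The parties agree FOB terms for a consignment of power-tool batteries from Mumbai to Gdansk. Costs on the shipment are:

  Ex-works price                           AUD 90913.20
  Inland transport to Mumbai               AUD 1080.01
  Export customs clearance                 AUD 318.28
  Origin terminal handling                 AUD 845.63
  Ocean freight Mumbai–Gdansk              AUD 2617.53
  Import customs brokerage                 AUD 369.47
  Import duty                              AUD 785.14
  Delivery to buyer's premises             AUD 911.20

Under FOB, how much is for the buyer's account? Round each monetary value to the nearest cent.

Buyer's account: AUD 4683.34

FOB: the seller bears costs until goods are on board at the origin port; the buyer bears freight, insurance and all costs thereafter.
Seller's account: goods 90913.20 + inland to port 1080.01 + export clearance 318.28 + origin terminal 845.63 = 93157.12
Buyer's account: freight 2617.53 + brokerage 369.47 + duty 785.14 + delivery 911.20 = 4683.34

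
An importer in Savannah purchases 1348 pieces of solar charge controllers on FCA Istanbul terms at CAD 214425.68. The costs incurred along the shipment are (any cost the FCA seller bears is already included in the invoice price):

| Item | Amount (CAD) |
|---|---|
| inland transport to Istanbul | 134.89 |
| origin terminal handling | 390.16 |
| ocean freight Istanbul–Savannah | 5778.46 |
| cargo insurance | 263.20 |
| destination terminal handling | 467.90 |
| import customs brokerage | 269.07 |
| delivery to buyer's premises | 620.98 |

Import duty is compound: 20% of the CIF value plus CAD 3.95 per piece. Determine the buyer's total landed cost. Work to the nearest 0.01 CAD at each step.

FCA: the seller delivers export-cleared goods to the carrier; the buyer bears costs from that point.
Already in the invoice (seller's account under FCA): inland to port — exclude.
CIF value = FCA price + origin terminal + freight + insurance = 214425.68 + 390.16 + 5778.46 + 263.20 = 220857.50
Ad valorem component: 220857.50 × 20% = 44171.50
Specific component: 1348 × 3.95 = 5324.60
Import duty = 44171.50 + 5324.60 = 49496.10
Buyer bears: origin terminal 390.16 + freight 5778.46 + insurance 263.20 + destination terminal 467.90 + brokerage 269.07 + delivery 620.98 + duty 49496.10 = 57285.87
Landed cost = invoice 214425.68 + 57285.87 = 271711.55

Total landed cost: CAD 271711.55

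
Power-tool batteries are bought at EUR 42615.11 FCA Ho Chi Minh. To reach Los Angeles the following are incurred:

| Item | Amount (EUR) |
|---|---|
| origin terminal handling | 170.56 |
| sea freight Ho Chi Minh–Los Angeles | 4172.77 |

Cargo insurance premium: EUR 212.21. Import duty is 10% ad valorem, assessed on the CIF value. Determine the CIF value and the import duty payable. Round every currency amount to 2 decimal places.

CIF = FCA price + pre-shipment costs + freight + insurance
CIF = 42615.11 + 170.56 + 4172.77 + 212.21 = 47170.65
Import duty = 47170.65 × 10% = 4717.07

CIF value: EUR 47170.65; import duty: EUR 4717.07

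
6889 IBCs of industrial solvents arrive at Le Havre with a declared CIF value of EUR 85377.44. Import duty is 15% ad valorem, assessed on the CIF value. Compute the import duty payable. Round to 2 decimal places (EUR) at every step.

Import duty = 85377.44 × 15% = 12806.62

Import duty: EUR 12806.62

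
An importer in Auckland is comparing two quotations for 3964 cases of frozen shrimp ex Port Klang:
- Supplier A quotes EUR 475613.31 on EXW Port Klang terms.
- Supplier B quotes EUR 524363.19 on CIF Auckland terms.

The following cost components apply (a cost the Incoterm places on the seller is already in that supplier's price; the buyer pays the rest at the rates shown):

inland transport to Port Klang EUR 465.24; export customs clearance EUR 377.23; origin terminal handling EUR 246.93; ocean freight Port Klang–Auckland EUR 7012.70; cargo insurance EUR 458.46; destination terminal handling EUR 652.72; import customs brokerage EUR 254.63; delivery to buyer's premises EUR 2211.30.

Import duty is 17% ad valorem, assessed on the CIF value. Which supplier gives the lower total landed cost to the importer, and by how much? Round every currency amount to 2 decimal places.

Supplier A is cheaper by EUR 47021.50

Supplier A (EXW):
CIF value = EXW price + inland to port + export clearance + origin terminal + freight + insurance = 475613.31 + 465.24 + 377.23 + 246.93 + 7012.70 + 458.46 = 484173.87
Import duty = 484173.87 × 17% = 82309.56
Buyer bears (A): 465.24 + 377.23 + 246.93 + 7012.70 + 458.46 + 652.72 + 254.63 + 2211.30 = 11679.21
Landed cost (A) = invoice 475613.31 + 11679.21 + duty 82309.56 = 569602.08
Supplier B (CIF):
The CIF price already equals the CIF value: 524363.19
Import duty = 524363.19 × 17% = 89141.74
Buyer bears (B): 652.72 + 254.63 + 2211.30 = 3118.65
Landed cost (B) = invoice 524363.19 + 3118.65 + duty 89141.74 = 616623.58
Difference = |569602.08 − 616623.58| = 47021.50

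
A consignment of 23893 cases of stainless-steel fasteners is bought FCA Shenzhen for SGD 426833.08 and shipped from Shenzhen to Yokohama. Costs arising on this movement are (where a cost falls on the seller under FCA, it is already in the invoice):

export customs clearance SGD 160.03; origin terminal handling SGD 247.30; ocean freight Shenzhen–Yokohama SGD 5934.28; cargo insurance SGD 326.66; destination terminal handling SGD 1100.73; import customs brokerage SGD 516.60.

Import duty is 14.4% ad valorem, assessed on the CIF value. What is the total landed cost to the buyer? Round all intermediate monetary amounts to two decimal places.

Total landed cost: SGD 497359.80

FCA: the seller delivers export-cleared goods to the carrier; the buyer bears costs from that point.
Already in the invoice (seller's account under FCA): export clearance — exclude.
CIF value = FCA price + origin terminal + freight + insurance = 426833.08 + 247.30 + 5934.28 + 326.66 = 433341.32
Import duty = 433341.32 × 14.4% = 62401.15
Buyer bears: origin terminal 247.30 + freight 5934.28 + insurance 326.66 + destination terminal 1100.73 + brokerage 516.60 + duty 62401.15 = 70526.72
Landed cost = invoice 426833.08 + 70526.72 = 497359.80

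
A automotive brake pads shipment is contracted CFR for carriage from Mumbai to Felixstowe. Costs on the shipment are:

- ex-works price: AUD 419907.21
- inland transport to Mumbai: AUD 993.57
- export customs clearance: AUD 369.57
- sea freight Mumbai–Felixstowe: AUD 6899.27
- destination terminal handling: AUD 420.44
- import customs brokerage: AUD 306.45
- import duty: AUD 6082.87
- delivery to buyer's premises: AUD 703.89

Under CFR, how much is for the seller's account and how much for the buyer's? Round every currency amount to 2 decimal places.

Seller: AUD 428169.62; buyer: AUD 7513.65

CFR: the seller pays costs through ocean freight to the destination port, but not insurance.
Seller's account: goods 419907.21 + inland to port 993.57 + export clearance 369.57 + freight 6899.27 = 428169.62
Buyer's account: destination terminal 420.44 + brokerage 306.45 + duty 6082.87 + delivery 703.89 = 7513.65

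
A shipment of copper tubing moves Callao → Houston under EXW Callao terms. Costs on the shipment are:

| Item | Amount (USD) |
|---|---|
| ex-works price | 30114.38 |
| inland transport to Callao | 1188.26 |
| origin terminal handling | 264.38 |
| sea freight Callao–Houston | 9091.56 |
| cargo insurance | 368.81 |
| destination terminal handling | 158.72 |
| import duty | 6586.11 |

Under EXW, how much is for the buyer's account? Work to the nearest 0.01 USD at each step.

EXW: the seller makes goods available at their premises; the buyer bears all onward costs.
Seller's account: goods 30114.38 = 30114.38
Buyer's account: inland to port 1188.26 + origin terminal 264.38 + freight 9091.56 + insurance 368.81 + destination terminal 158.72 + duty 6586.11 = 17657.84

Buyer's account: USD 17657.84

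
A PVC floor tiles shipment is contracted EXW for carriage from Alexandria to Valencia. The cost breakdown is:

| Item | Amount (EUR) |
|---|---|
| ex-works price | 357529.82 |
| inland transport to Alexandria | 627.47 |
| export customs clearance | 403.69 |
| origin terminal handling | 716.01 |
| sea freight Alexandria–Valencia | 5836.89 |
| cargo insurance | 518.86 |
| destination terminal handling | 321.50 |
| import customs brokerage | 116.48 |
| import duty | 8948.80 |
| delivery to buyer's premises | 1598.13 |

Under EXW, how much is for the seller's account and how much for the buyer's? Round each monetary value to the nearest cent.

Seller: EUR 357529.82; buyer: EUR 19087.83

EXW: the seller makes goods available at their premises; the buyer bears all onward costs.
Seller's account: goods 357529.82 = 357529.82
Buyer's account: inland to port 627.47 + export clearance 403.69 + origin terminal 716.01 + freight 5836.89 + insurance 518.86 + destination terminal 321.50 + brokerage 116.48 + duty 8948.80 + delivery 1598.13 = 19087.83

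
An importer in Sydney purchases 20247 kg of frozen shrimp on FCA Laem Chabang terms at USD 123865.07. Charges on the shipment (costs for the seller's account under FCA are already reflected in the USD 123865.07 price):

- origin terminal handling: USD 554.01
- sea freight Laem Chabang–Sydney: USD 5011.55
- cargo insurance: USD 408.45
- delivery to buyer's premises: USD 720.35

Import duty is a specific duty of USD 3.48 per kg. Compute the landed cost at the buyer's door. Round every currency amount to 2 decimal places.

Total landed cost: USD 201018.99

FCA: the seller delivers export-cleared goods to the carrier; the buyer bears costs from that point.
CIF value = FCA price + origin terminal + freight + insurance = 123865.07 + 554.01 + 5011.55 + 408.45 = 129839.08
Import duty = 20247 × 3.48 = 70459.56
Buyer bears: origin terminal 554.01 + freight 5011.55 + insurance 408.45 + delivery 720.35 + duty 70459.56 = 77153.92
Landed cost = invoice 123865.07 + 77153.92 = 201018.99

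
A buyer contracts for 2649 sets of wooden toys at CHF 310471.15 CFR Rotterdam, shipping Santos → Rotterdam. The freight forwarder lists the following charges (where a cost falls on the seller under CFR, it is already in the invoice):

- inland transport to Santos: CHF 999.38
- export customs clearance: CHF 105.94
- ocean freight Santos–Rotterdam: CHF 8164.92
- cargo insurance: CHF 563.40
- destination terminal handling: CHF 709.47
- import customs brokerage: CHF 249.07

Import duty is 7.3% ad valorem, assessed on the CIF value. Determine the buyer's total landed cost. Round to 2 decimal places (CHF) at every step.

CFR: the seller pays costs through ocean freight to the destination port, but not insurance.
Already in the invoice (seller's account under CFR): inland to port, export clearance, freight — exclude.
CIF value = CFR price + insurance = 310471.15 + 563.40 = 311034.55
Import duty = 311034.55 × 7.3% = 22705.52
Buyer bears: insurance 563.40 + destination terminal 709.47 + brokerage 249.07 + duty 22705.52 = 24227.46
Landed cost = invoice 310471.15 + 24227.46 = 334698.61

Total landed cost: CHF 334698.61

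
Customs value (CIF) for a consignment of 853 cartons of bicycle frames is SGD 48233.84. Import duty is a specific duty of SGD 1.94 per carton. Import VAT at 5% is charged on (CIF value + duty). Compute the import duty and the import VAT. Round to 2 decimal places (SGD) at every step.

Import duty = 853 × 1.94 = 1654.82
VAT base = CIF + duty = 48233.84 + 1654.82 = 49888.66
Import VAT = 49888.66 × 5% = 2494.43

Import duty: SGD 1654.82; import VAT: SGD 2494.43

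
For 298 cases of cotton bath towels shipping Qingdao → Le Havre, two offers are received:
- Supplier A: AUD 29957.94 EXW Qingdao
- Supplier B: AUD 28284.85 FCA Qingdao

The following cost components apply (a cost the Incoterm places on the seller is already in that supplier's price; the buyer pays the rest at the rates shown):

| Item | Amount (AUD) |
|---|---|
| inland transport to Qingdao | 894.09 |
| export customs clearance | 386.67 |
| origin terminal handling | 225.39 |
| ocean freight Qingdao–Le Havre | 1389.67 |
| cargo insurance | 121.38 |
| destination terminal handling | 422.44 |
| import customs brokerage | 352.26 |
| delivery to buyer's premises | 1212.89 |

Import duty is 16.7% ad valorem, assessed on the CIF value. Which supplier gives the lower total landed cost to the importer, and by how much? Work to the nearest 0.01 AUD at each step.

Supplier A (EXW):
CIF value = EXW price + inland to port + export clearance + origin terminal + freight + insurance = 29957.94 + 894.09 + 386.67 + 225.39 + 1389.67 + 121.38 = 32975.14
Import duty = 32975.14 × 16.7% = 5506.85
Buyer bears (A): 894.09 + 386.67 + 225.39 + 1389.67 + 121.38 + 422.44 + 352.26 + 1212.89 = 5004.79
Landed cost (A) = invoice 29957.94 + 5004.79 + duty 5506.85 = 40469.58
Supplier B (FCA):
CIF value = FCA price + origin terminal + freight + insurance = 28284.85 + 225.39 + 1389.67 + 121.38 = 30021.29
Import duty = 30021.29 × 16.7% = 5013.56
Buyer bears (B): 225.39 + 1389.67 + 121.38 + 422.44 + 352.26 + 1212.89 = 3724.03
Landed cost (B) = invoice 28284.85 + 3724.03 + duty 5013.56 = 37022.44
Difference = |40469.58 − 37022.44| = 3447.14

Supplier B is cheaper by AUD 3447.14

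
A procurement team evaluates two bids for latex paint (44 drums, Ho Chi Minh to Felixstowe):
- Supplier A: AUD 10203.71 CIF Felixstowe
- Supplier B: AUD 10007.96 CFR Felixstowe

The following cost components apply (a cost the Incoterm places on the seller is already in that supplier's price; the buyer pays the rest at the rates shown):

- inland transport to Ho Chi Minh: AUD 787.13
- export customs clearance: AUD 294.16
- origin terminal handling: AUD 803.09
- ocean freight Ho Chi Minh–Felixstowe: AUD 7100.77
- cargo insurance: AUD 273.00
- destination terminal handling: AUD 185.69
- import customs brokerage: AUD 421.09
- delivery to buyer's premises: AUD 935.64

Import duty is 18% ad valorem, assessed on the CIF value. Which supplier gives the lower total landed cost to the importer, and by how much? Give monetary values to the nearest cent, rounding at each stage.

Supplier A (CIF):
The CIF price already equals the CIF value: 10203.71
Import duty = 10203.71 × 18% = 1836.67
Buyer bears (A): 185.69 + 421.09 + 935.64 = 1542.42
Landed cost (A) = invoice 10203.71 + 1542.42 + duty 1836.67 = 13582.80
Supplier B (CFR):
CIF value = CFR price + insurance = 10007.96 + 273.00 = 10280.96
Import duty = 10280.96 × 18% = 1850.57
Buyer bears (B): 273.00 + 185.69 + 421.09 + 935.64 = 1815.42
Landed cost (B) = invoice 10007.96 + 1815.42 + duty 1850.57 = 13673.95
Difference = |13582.80 − 13673.95| = 91.15

Supplier A is cheaper by AUD 91.15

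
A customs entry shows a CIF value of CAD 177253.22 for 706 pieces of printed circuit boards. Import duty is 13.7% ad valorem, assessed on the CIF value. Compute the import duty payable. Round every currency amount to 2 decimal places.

Import duty = 177253.22 × 13.7% = 24283.69

Import duty: CAD 24283.69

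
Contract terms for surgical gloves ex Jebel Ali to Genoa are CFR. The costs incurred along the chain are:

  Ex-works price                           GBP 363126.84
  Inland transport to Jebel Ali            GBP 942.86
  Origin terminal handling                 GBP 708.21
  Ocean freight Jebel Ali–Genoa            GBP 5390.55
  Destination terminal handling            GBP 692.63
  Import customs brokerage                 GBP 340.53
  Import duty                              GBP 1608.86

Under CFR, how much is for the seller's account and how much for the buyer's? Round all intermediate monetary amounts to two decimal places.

CFR: the seller pays costs through ocean freight to the destination port, but not insurance.
Seller's account: goods 363126.84 + inland to port 942.86 + origin terminal 708.21 + freight 5390.55 = 370168.46
Buyer's account: destination terminal 692.63 + brokerage 340.53 + duty 1608.86 = 2642.02

Seller: GBP 370168.46; buyer: GBP 2642.02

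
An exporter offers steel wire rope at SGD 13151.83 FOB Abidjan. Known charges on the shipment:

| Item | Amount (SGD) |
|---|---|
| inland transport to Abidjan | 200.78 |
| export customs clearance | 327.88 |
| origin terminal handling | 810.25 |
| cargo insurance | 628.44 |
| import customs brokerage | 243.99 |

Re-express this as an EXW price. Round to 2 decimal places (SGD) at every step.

Not relevant to the conversion: insurance, brokerage — on the buyer under both terms; not part of either seller's price.
From FOB to EXW, the seller no longer bears: inland to port, export clearance, origin terminal.
EXW price = 13151.83 − 200.78 − 327.88 − 810.25 = 11812.92

EXW price: SGD 11812.92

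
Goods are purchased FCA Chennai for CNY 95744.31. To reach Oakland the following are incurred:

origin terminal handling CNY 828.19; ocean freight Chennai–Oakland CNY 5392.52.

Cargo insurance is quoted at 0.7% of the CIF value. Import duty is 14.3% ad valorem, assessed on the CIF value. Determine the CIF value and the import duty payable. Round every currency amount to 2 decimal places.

Let C be the CIF value. C = FCA price + pre-shipment costs + freight + 0.7% × C
C − 0.7% × C = 95744.31 + 828.19 + 5392.52
0.993 × C = 101965.02
C = 101965.02 / 0.993 = 102683.81
Insurance premium = 0.7% × 102683.81 = 718.79
Import duty = 102683.81 × 14.3% = 14683.78

CIF value: CNY 102683.81; import duty: CNY 14683.78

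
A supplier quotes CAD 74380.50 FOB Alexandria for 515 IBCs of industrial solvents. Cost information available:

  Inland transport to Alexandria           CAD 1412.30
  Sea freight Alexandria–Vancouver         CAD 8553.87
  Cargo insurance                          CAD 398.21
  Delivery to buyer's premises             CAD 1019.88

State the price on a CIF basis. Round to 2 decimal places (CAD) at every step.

Not relevant to the conversion: inland to port — on the seller under both FOB and CIF; already in the FOB price and stays in the CIF price. delivery — on the buyer under both terms; not part of either seller's price.
From FOB to CIF, the seller additionally bears: freight, insurance.
CIF price = 74380.50 + 8553.87 + 398.21 = 83332.58

CIF price: CAD 83332.58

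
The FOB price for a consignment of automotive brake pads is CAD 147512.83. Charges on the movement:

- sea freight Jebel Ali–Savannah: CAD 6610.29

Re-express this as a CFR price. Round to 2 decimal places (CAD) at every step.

From FOB to CFR, the seller additionally bears: freight.
CFR price = 147512.83 + 6610.29 = 154123.12

CFR price: CAD 154123.12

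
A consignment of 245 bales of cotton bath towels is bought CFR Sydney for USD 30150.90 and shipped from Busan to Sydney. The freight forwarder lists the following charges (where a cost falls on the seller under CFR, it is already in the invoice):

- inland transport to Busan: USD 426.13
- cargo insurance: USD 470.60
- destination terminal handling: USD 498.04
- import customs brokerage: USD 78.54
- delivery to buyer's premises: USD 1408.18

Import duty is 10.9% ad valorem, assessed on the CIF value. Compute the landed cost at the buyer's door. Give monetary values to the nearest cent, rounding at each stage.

Total landed cost: USD 35944.00

CFR: the seller pays costs through ocean freight to the destination port, but not insurance.
Already in the invoice (seller's account under CFR): inland to port — exclude.
CIF value = CFR price + insurance = 30150.90 + 470.60 = 30621.50
Import duty = 30621.50 × 10.9% = 3337.74
Buyer bears: insurance 470.60 + destination terminal 498.04 + brokerage 78.54 + delivery 1408.18 + duty 3337.74 = 5793.10
Landed cost = invoice 30150.90 + 5793.10 = 35944.00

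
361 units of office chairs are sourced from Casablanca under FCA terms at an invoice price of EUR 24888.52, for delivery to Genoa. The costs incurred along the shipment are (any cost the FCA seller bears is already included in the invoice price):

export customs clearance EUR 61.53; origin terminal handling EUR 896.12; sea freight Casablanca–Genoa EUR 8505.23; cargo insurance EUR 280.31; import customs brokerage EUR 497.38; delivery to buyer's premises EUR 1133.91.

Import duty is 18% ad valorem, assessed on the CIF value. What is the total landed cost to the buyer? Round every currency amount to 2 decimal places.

Total landed cost: EUR 42424.10

FCA: the seller delivers export-cleared goods to the carrier; the buyer bears costs from that point.
Already in the invoice (seller's account under FCA): export clearance — exclude.
CIF value = FCA price + origin terminal + freight + insurance = 24888.52 + 896.12 + 8505.23 + 280.31 = 34570.18
Import duty = 34570.18 × 18% = 6222.63
Buyer bears: origin terminal 896.12 + freight 8505.23 + insurance 280.31 + brokerage 497.38 + delivery 1133.91 + duty 6222.63 = 17535.58
Landed cost = invoice 24888.52 + 17535.58 = 42424.10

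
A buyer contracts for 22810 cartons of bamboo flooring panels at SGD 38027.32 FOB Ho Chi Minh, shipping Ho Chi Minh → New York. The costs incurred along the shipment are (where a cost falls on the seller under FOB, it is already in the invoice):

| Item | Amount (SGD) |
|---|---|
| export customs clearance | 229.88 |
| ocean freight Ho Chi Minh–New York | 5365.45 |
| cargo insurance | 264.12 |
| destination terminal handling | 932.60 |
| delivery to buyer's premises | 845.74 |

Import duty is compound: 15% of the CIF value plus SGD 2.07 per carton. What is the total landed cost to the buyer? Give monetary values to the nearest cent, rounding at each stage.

FOB: the seller bears costs until goods are on board at the origin port; the buyer bears freight, insurance and all costs thereafter.
Already in the invoice (seller's account under FOB): export clearance — exclude.
CIF value = FOB price + freight + insurance = 38027.32 + 5365.45 + 264.12 = 43656.89
Ad valorem component: 43656.89 × 15% = 6548.53
Specific component: 22810 × 2.07 = 47216.70
Import duty = 6548.53 + 47216.70 = 53765.23
Buyer bears: freight 5365.45 + insurance 264.12 + destination terminal 932.60 + delivery 845.74 + duty 53765.23 = 61173.14
Landed cost = invoice 38027.32 + 61173.14 = 99200.46

Total landed cost: SGD 99200.46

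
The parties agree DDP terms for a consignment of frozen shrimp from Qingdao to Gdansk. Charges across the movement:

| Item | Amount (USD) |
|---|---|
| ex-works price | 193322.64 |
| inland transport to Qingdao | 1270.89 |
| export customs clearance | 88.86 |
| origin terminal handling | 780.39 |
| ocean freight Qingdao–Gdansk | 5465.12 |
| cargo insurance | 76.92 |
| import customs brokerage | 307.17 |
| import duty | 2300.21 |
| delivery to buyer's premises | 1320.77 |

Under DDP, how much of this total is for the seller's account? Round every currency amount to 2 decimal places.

DDP: the seller bears all costs including import duty.
Seller's account: goods 193322.64 + inland to port 1270.89 + export clearance 88.86 + origin terminal 780.39 + freight 5465.12 + insurance 76.92 + brokerage 307.17 + duty 2300.21 + delivery 1320.77 = 204932.97
Buyer's account: 0.00

Seller's account: USD 204932.97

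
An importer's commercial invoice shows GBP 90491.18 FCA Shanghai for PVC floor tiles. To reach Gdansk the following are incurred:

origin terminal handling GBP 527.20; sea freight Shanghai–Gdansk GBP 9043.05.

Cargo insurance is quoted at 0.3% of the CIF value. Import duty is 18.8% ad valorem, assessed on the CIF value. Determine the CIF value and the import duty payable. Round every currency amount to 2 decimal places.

Let C be the CIF value. C = FCA price + pre-shipment costs + freight + 0.3% × C
C − 0.3% × C = 90491.18 + 527.20 + 9043.05
0.997 × C = 100061.43
C = 100061.43 / 0.997 = 100362.52
Insurance premium = 0.3% × 100362.52 = 301.09
Import duty = 100362.52 × 18.8% = 18868.15

CIF value: GBP 100362.52; import duty: GBP 18868.15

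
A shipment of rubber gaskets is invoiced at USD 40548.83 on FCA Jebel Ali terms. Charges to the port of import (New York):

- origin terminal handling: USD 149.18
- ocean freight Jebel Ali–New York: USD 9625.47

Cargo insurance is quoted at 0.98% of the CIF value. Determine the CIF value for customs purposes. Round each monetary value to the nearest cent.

Let C be the CIF value. C = FCA price + pre-shipment costs + freight + 0.98% × C
C − 0.98% × C = 40548.83 + 149.18 + 9625.47
0.9902 × C = 50323.48
C = 50323.48 / 0.9902 = 50821.53
Insurance premium = 0.98% × 50821.53 = 498.05

CIF value: USD 50821.53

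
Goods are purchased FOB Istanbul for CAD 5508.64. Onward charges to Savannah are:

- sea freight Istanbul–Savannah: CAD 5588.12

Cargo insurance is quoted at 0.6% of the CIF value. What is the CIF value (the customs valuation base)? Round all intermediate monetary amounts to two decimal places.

Let C be the CIF value. C = FOB price + freight + 0.6% × C
C − 0.6% × C = 5508.64 + 5588.12
0.994 × C = 11096.76
C = 11096.76 / 0.994 = 11163.74
Insurance premium = 0.6% × 11163.74 = 66.98

CIF value: CAD 11163.74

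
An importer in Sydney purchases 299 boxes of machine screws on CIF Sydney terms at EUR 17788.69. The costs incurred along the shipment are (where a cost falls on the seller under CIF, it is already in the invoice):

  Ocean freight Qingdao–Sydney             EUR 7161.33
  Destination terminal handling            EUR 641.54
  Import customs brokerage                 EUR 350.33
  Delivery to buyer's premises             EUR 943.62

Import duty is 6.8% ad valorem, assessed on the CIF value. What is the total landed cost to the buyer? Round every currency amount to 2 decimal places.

CIF: the seller pays costs through ocean freight and marine insurance to the destination port.
Already in the invoice (seller's account under CIF): freight — exclude.
The CIF price already equals the CIF value: 17788.69
Import duty = 17788.69 × 6.8% = 1209.63
Buyer bears: destination terminal 641.54 + brokerage 350.33 + delivery 943.62 + duty 1209.63 = 3145.12
Landed cost = invoice 17788.69 + 3145.12 = 20933.81

Total landed cost: EUR 20933.81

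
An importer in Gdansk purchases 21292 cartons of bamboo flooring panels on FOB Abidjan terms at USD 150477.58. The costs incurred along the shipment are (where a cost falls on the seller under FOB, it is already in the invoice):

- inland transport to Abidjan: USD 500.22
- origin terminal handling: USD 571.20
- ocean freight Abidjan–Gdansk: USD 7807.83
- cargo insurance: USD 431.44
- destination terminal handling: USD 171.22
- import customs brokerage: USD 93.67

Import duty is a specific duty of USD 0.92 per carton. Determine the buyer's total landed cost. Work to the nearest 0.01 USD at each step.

FOB: the seller bears costs until goods are on board at the origin port; the buyer bears freight, insurance and all costs thereafter.
Already in the invoice (seller's account under FOB): inland to port, origin terminal — exclude.
CIF value = FOB price + freight + insurance = 150477.58 + 7807.83 + 431.44 = 158716.85
Import duty = 21292 × 0.92 = 19588.64
Buyer bears: freight 7807.83 + insurance 431.44 + destination terminal 171.22 + brokerage 93.67 + duty 19588.64 = 28092.80
Landed cost = invoice 150477.58 + 28092.80 = 178570.38

Total landed cost: USD 178570.38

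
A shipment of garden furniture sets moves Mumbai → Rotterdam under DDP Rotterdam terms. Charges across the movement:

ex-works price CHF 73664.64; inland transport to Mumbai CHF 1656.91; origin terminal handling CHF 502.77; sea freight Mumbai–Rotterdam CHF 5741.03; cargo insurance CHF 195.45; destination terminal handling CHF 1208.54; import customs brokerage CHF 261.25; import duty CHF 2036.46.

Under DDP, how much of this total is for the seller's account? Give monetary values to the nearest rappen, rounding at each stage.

DDP: the seller bears all costs including import duty.
Seller's account: goods 73664.64 + inland to port 1656.91 + origin terminal 502.77 + freight 5741.03 + insurance 195.45 + destination terminal 1208.54 + brokerage 261.25 + duty 2036.46 = 85267.05
Buyer's account: 0.00

Seller's account: CHF 85267.05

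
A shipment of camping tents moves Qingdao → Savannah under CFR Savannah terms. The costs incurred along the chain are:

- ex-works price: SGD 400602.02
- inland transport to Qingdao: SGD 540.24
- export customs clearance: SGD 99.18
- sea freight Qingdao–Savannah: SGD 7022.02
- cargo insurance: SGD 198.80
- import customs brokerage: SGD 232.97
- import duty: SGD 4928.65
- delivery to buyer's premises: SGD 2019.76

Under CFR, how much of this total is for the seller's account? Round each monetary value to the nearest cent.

Seller's account: SGD 408263.46

CFR: the seller pays costs through ocean freight to the destination port, but not insurance.
Seller's account: goods 400602.02 + inland to port 540.24 + export clearance 99.18 + freight 7022.02 = 408263.46
Buyer's account: insurance 198.80 + brokerage 232.97 + duty 4928.65 + delivery 2019.76 = 7380.18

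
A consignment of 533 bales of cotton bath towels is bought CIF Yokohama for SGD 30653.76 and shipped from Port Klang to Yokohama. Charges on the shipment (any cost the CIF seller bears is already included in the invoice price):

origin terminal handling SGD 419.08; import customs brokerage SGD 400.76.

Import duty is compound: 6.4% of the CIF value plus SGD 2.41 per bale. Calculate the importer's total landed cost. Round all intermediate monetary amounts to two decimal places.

CIF: the seller pays costs through ocean freight and marine insurance to the destination port.
Already in the invoice (seller's account under CIF): origin terminal — exclude.
The CIF price already equals the CIF value: 30653.76
Ad valorem component: 30653.76 × 6.4% = 1961.84
Specific component: 533 × 2.41 = 1284.53
Import duty = 1961.84 + 1284.53 = 3246.37
Buyer bears: brokerage 400.76 + duty 3246.37 = 3647.13
Landed cost = invoice 30653.76 + 3647.13 = 34300.89

Total landed cost: SGD 34300.89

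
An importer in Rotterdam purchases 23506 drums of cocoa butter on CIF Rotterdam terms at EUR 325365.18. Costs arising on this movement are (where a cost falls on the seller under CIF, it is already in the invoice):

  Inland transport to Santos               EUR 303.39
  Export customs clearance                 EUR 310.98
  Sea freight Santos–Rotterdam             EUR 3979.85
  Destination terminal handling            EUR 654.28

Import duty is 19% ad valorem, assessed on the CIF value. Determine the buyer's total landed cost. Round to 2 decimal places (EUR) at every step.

CIF: the seller pays costs through ocean freight and marine insurance to the destination port.
Already in the invoice (seller's account under CIF): inland to port, export clearance, freight — exclude.
The CIF price already equals the CIF value: 325365.18
Import duty = 325365.18 × 19% = 61819.38
Buyer bears: destination terminal 654.28 + duty 61819.38 = 62473.66
Landed cost = invoice 325365.18 + 62473.66 = 387838.84

Total landed cost: EUR 387838.84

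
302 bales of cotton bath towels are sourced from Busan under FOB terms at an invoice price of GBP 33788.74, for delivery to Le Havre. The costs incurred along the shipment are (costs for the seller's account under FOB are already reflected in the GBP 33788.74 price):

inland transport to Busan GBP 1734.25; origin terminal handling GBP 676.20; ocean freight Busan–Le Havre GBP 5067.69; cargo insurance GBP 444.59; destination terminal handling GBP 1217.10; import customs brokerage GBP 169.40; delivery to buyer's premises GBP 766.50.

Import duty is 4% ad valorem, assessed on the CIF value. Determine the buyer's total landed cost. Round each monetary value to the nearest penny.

Total landed cost: GBP 43026.06

FOB: the seller bears costs until goods are on board at the origin port; the buyer bears freight, insurance and all costs thereafter.
Already in the invoice (seller's account under FOB): inland to port, origin terminal — exclude.
CIF value = FOB price + freight + insurance = 33788.74 + 5067.69 + 444.59 = 39301.02
Import duty = 39301.02 × 4% = 1572.04
Buyer bears: freight 5067.69 + insurance 444.59 + destination terminal 1217.10 + brokerage 169.40 + delivery 766.50 + duty 1572.04 = 9237.32
Landed cost = invoice 33788.74 + 9237.32 = 43026.06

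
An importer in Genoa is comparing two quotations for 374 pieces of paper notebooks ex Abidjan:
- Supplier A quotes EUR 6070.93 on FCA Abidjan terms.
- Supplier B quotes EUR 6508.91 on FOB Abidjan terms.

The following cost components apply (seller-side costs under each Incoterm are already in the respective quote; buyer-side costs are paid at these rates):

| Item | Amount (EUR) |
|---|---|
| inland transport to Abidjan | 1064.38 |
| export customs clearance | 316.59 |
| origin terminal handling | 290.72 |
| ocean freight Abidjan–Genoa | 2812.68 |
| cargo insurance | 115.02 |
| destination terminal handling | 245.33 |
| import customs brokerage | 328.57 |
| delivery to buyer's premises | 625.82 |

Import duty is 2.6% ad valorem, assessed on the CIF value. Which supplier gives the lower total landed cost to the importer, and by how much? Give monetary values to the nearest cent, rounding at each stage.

Supplier A is cheaper by EUR 151.09

Supplier A (FCA):
CIF value = FCA price + origin terminal + freight + insurance = 6070.93 + 290.72 + 2812.68 + 115.02 = 9289.35
Import duty = 9289.35 × 2.6% = 241.52
Buyer bears (A): 290.72 + 2812.68 + 115.02 + 245.33 + 328.57 + 625.82 = 4418.14
Landed cost (A) = invoice 6070.93 + 4418.14 + duty 241.52 = 10730.59
Supplier B (FOB):
CIF value = FOB price + freight + insurance = 6508.91 + 2812.68 + 115.02 = 9436.61
Import duty = 9436.61 × 2.6% = 245.35
Buyer bears (B): 2812.68 + 115.02 + 245.33 + 328.57 + 625.82 = 4127.42
Landed cost (B) = invoice 6508.91 + 4127.42 + duty 245.35 = 10881.68
Difference = |10730.59 − 10881.68| = 151.09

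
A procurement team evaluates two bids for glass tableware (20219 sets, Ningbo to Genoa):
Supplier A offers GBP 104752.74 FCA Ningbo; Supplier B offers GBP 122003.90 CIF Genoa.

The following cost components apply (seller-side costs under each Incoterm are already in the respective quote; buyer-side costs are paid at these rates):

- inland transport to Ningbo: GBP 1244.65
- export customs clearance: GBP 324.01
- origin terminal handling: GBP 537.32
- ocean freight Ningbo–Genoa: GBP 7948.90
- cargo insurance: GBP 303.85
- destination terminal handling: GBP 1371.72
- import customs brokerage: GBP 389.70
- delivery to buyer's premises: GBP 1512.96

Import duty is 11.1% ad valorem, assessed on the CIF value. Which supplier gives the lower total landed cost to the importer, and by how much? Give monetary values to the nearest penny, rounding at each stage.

Supplier A is cheaper by GBP 9400.27

Supplier A (FCA):
CIF value = FCA price + origin terminal + freight + insurance = 104752.74 + 537.32 + 7948.90 + 303.85 = 113542.81
Import duty = 113542.81 × 11.1% = 12603.25
Buyer bears (A): 537.32 + 7948.90 + 303.85 + 1371.72 + 389.70 + 1512.96 = 12064.45
Landed cost (A) = invoice 104752.74 + 12064.45 + duty 12603.25 = 129420.44
Supplier B (CIF):
The CIF price already equals the CIF value: 122003.90
Import duty = 122003.90 × 11.1% = 13542.43
Buyer bears (B): 1371.72 + 389.70 + 1512.96 = 3274.38
Landed cost (B) = invoice 122003.90 + 3274.38 + duty 13542.43 = 138820.71
Difference = |129420.44 − 138820.71| = 9400.27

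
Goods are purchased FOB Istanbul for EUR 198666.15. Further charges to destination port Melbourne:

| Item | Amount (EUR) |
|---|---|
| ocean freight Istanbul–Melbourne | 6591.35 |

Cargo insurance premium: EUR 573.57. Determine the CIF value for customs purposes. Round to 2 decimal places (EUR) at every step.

CIF = FOB price + freight + insurance
CIF = 198666.15 + 6591.35 + 573.57 = 205831.07

CIF value: EUR 205831.07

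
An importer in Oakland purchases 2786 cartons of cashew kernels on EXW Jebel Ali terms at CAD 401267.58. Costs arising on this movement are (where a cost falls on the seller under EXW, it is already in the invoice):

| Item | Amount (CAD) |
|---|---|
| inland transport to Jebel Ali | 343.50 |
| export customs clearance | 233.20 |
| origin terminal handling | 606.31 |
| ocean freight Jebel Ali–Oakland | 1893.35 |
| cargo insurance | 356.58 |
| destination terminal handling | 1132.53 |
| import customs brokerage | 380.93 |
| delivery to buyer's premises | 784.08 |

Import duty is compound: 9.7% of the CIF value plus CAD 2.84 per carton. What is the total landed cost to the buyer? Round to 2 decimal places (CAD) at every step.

Total landed cost: CAD 454166.25

EXW: the seller makes goods available at their premises; the buyer bears all onward costs.
CIF value = EXW price + inland to port + export clearance + origin terminal + freight + insurance = 401267.58 + 343.50 + 233.20 + 606.31 + 1893.35 + 356.58 = 404700.52
Ad valorem component: 404700.52 × 9.7% = 39255.95
Specific component: 2786 × 2.84 = 7912.24
Import duty = 39255.95 + 7912.24 = 47168.19
Buyer bears: inland to port 343.50 + export clearance 233.20 + origin terminal 606.31 + freight 1893.35 + insurance 356.58 + destination terminal 1132.53 + brokerage 380.93 + delivery 784.08 + duty 47168.19 = 52898.67
Landed cost = invoice 401267.58 + 52898.67 = 454166.25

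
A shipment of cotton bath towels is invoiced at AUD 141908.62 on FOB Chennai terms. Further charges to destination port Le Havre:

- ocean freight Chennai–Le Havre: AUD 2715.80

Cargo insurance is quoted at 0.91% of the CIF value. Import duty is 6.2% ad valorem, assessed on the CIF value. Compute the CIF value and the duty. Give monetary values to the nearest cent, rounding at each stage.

CIF value: AUD 145952.59; import duty: AUD 9049.06

Let C be the CIF value. C = FOB price + freight + 0.91% × C
C − 0.91% × C = 141908.62 + 2715.80
0.9909 × C = 144624.42
C = 144624.42 / 0.9909 = 145952.59
Insurance premium = 0.91% × 145952.59 = 1328.17
Import duty = 145952.59 × 6.2% = 9049.06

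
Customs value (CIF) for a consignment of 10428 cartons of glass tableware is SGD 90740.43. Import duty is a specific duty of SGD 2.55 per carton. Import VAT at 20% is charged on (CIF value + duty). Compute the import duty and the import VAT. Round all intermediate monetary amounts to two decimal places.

Import duty: SGD 26591.40; import VAT: SGD 23466.37

Import duty = 10428 × 2.55 = 26591.40
VAT base = CIF + duty = 90740.43 + 26591.40 = 117331.83
Import VAT = 117331.83 × 20% = 23466.37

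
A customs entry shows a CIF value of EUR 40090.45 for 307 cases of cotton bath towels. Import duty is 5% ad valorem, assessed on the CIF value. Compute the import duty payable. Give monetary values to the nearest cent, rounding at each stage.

Import duty = 40090.45 × 5% = 2004.52

Import duty: EUR 2004.52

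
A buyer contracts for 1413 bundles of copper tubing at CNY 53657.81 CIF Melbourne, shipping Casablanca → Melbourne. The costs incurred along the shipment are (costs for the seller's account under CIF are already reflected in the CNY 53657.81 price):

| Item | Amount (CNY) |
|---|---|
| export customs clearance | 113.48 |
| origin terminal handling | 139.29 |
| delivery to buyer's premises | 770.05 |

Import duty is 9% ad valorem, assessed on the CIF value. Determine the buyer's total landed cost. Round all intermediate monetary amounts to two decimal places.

CIF: the seller pays costs through ocean freight and marine insurance to the destination port.
Already in the invoice (seller's account under CIF): export clearance, origin terminal — exclude.
The CIF price already equals the CIF value: 53657.81
Import duty = 53657.81 × 9% = 4829.20
Buyer bears: delivery 770.05 + duty 4829.20 = 5599.25
Landed cost = invoice 53657.81 + 5599.25 = 59257.06

Total landed cost: CNY 59257.06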